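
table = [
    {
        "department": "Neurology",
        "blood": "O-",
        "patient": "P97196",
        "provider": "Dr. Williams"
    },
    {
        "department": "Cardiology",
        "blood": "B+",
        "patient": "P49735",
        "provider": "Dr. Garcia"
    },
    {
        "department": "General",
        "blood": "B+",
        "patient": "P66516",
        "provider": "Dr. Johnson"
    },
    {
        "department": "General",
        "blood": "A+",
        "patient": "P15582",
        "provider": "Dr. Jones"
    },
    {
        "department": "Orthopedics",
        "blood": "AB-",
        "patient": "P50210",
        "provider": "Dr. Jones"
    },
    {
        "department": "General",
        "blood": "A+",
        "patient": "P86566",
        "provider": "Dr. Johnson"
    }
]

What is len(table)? 6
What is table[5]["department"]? "General"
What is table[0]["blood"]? "O-"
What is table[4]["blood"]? "AB-"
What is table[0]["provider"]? "Dr. Williams"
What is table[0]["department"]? "Neurology"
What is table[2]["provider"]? "Dr. Johnson"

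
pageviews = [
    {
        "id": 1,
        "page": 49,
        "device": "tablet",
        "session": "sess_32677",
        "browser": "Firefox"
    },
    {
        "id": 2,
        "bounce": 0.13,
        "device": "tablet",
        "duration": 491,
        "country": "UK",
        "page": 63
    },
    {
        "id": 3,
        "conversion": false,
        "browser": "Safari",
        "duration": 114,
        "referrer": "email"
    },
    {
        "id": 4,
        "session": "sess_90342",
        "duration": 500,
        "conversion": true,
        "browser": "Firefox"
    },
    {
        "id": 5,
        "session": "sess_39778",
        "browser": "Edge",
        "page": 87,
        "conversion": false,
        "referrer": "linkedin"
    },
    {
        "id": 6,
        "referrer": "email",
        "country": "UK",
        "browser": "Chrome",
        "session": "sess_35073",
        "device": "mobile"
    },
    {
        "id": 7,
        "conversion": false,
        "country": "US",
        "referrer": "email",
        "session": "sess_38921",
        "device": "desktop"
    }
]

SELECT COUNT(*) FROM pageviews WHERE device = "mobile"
1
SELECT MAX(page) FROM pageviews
87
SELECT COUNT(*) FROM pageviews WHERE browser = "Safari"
1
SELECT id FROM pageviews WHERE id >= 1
[1, 2, 3, 4, 5, 6, 7]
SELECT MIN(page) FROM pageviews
49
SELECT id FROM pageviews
[1, 2, 3, 4, 5, 6, 7]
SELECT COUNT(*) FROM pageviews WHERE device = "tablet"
2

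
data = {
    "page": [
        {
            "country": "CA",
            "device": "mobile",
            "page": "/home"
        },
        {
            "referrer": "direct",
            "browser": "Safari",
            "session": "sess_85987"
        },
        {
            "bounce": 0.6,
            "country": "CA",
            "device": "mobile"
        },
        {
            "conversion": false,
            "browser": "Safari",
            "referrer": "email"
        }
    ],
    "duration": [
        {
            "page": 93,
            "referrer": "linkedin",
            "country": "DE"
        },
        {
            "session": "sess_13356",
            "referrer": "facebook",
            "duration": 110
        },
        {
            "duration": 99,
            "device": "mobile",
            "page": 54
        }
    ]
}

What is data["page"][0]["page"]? "/home"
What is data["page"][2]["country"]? "CA"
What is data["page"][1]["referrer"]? "direct"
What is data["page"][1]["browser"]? "Safari"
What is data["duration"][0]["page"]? 93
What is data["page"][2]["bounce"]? 0.6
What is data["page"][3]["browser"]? "Safari"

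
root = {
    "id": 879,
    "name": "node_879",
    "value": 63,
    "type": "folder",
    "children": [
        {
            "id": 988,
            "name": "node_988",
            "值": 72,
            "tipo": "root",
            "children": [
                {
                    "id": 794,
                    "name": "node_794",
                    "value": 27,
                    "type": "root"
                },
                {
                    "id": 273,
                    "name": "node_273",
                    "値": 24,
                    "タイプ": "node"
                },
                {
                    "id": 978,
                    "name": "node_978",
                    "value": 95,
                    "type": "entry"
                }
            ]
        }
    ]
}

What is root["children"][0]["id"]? 988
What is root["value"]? 63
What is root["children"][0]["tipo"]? "root"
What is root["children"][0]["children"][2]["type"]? "entry"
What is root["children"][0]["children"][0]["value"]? 27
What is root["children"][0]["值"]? 72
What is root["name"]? "node_879"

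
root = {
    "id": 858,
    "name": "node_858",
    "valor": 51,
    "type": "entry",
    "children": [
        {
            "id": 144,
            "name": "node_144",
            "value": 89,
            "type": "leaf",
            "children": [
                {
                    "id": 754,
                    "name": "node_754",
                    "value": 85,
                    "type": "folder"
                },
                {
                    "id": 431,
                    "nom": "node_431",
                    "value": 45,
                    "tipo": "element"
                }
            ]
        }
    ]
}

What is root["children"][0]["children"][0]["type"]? "folder"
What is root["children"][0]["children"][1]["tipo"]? "element"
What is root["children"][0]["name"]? "node_144"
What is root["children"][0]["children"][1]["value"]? 45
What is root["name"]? "node_858"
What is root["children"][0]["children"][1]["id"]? 431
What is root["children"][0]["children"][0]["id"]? 754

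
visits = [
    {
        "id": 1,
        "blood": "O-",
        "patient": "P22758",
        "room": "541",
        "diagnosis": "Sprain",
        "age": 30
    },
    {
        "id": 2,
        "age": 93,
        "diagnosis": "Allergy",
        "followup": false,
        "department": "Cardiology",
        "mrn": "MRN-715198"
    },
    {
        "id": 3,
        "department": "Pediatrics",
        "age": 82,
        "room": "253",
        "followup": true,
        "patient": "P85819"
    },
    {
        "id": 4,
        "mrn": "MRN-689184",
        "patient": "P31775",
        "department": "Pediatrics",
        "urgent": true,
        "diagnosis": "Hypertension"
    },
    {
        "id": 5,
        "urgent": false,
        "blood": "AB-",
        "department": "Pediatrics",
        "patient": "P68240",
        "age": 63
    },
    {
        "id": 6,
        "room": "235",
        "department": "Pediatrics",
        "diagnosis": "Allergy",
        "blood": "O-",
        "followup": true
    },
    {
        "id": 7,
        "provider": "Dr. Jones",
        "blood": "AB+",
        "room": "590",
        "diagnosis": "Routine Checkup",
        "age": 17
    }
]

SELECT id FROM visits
[1, 2, 3, 4, 5, 6, 7]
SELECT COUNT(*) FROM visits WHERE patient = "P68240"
1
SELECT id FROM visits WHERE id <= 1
[1]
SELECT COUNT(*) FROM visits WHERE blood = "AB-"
1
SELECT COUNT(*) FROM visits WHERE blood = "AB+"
1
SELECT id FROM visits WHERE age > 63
[2, 3]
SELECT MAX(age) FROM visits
93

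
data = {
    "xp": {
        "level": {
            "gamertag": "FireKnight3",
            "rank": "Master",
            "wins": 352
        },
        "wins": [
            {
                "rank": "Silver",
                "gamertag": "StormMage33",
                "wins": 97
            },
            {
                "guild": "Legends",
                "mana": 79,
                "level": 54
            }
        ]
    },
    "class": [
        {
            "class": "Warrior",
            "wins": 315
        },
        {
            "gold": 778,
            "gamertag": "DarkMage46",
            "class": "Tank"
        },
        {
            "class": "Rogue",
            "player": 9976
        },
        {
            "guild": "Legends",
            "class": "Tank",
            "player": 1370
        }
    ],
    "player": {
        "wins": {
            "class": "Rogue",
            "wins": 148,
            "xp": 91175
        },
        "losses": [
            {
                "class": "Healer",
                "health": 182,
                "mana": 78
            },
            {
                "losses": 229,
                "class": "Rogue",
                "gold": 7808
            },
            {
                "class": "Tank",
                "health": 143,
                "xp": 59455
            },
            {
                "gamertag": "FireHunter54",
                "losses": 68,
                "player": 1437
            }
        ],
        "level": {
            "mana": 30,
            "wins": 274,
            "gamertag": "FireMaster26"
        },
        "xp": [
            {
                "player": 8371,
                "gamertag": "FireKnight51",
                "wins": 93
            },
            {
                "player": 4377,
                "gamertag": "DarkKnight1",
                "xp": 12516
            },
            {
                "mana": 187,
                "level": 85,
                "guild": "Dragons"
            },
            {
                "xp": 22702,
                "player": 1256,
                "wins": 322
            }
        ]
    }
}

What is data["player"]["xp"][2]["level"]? 85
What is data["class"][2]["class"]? "Rogue"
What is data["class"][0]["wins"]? 315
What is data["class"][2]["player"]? 9976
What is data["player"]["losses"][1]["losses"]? 229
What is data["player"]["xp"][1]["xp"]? 12516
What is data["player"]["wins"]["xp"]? 91175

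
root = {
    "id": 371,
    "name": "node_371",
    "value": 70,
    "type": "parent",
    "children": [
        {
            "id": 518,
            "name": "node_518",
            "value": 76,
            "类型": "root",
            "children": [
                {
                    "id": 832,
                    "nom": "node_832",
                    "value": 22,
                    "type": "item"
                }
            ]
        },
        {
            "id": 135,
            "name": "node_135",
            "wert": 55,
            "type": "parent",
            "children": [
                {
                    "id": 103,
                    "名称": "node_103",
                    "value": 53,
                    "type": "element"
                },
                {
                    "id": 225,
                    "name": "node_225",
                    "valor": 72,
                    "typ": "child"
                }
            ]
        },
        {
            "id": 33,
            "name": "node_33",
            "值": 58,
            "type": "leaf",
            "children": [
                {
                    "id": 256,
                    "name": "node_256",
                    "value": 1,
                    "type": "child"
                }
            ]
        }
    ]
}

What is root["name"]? "node_371"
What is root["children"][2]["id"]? 33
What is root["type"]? "parent"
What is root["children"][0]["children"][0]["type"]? "item"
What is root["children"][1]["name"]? "node_135"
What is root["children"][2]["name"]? "node_33"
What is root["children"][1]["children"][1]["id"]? 225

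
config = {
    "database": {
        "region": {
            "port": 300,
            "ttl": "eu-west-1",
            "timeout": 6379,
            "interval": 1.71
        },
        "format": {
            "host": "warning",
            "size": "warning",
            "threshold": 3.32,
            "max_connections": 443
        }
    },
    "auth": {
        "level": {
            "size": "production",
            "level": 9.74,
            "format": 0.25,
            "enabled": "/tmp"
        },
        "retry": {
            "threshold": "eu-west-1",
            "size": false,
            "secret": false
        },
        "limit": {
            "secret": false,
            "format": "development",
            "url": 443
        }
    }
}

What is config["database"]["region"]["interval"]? 1.71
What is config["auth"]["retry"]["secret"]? False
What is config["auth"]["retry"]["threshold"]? "eu-west-1"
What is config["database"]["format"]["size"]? "warning"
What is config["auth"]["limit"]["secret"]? False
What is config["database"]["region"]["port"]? 300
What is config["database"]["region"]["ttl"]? "eu-west-1"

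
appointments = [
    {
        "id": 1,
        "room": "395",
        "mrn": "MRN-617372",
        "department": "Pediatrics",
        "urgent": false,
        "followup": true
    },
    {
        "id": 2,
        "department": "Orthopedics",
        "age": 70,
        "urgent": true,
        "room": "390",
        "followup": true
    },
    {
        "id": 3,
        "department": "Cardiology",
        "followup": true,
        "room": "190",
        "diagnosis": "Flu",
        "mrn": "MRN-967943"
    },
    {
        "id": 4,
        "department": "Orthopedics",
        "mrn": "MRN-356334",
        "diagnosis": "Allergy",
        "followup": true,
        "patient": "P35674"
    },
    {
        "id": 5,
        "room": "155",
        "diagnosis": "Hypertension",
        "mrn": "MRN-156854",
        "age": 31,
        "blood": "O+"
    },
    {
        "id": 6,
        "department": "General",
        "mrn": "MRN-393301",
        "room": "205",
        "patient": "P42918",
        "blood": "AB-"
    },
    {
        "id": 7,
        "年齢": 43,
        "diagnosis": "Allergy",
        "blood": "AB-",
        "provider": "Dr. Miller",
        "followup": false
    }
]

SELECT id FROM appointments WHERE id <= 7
[1, 2, 3, 4, 5, 6, 7]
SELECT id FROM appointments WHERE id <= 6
[1, 2, 3, 4, 5, 6]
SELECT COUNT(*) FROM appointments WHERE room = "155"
1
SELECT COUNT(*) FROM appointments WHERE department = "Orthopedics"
2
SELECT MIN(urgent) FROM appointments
False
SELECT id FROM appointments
[1, 2, 3, 4, 5, 6, 7]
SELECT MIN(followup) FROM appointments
False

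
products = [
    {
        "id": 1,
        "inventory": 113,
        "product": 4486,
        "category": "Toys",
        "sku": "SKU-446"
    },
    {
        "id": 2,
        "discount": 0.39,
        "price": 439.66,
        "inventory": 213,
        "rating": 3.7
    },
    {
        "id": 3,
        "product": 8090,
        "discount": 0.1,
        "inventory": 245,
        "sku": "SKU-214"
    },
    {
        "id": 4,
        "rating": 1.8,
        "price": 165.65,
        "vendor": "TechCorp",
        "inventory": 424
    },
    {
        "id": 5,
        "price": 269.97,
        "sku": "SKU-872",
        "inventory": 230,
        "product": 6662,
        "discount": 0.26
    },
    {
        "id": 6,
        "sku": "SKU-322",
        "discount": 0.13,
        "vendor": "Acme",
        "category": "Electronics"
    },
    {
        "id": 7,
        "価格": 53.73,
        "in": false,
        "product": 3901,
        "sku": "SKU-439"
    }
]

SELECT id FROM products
[1, 2, 3, 4, 5, 6, 7]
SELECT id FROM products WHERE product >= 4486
[1, 3, 5]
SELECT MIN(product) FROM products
3901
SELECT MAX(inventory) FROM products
424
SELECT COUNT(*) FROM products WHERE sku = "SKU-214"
1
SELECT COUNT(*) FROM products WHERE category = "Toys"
1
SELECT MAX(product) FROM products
8090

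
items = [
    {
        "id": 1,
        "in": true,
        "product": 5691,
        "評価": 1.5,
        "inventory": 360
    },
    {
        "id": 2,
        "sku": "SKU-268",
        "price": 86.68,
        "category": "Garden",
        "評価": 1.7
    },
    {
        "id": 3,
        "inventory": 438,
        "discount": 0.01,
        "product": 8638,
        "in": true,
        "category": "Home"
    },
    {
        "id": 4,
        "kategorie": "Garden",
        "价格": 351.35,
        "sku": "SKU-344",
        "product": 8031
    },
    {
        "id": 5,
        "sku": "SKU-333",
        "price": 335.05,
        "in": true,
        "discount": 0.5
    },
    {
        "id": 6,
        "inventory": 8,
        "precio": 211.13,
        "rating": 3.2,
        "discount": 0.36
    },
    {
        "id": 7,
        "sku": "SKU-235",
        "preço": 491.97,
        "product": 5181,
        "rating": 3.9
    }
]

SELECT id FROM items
[1, 2, 3, 4, 5, 6, 7]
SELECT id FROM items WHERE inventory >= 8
[1, 3, 6]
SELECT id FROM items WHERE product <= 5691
[1, 7]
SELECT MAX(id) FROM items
7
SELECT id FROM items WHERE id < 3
[1, 2]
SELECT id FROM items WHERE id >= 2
[2, 3, 4, 5, 6, 7]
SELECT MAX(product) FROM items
8638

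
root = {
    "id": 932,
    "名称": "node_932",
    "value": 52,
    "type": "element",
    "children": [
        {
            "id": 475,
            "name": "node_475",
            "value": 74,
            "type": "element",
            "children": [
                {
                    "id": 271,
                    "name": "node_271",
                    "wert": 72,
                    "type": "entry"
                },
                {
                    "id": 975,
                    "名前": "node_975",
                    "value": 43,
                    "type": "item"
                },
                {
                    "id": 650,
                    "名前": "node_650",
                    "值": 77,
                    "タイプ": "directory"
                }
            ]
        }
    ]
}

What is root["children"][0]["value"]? 74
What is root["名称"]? "node_932"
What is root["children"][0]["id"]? 475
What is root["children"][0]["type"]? "element"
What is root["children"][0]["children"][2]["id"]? 650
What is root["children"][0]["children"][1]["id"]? 975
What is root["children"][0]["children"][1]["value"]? 43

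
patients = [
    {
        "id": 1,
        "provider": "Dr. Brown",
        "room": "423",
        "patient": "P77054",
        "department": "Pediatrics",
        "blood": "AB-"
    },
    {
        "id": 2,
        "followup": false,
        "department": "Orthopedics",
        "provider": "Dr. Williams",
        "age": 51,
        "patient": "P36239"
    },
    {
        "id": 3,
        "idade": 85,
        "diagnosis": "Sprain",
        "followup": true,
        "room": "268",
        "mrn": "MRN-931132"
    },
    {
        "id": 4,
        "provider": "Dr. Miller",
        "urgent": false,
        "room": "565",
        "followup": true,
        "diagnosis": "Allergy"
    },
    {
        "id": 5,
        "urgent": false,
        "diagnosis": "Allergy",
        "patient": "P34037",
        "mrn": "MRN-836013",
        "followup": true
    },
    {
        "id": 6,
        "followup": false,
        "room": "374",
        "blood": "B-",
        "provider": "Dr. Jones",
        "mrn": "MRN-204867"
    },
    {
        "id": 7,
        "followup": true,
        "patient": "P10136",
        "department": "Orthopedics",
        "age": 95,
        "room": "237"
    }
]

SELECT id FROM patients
[1, 2, 3, 4, 5, 6, 7]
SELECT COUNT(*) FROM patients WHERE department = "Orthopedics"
2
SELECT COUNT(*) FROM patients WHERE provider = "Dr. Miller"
1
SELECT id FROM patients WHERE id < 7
[1, 2, 3, 4, 5, 6]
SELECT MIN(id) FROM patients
1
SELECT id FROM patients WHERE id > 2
[3, 4, 5, 6, 7]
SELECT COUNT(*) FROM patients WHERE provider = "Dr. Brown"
1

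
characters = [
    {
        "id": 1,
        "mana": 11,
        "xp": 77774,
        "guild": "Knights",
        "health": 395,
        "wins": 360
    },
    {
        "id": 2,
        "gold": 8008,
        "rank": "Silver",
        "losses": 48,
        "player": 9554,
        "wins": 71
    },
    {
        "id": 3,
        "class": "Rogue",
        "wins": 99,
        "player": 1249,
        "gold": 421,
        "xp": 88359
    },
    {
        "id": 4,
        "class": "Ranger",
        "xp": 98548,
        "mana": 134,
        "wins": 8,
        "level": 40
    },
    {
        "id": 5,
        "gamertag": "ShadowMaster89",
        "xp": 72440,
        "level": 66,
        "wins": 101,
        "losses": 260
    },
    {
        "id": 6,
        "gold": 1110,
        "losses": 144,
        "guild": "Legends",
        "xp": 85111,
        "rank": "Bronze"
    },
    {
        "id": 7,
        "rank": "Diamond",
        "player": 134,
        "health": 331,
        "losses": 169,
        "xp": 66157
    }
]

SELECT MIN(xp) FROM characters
66157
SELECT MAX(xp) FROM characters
98548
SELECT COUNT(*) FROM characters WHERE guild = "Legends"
1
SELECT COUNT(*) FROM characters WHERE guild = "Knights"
1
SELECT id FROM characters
[1, 2, 3, 4, 5, 6, 7]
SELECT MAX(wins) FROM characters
360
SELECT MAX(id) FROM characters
7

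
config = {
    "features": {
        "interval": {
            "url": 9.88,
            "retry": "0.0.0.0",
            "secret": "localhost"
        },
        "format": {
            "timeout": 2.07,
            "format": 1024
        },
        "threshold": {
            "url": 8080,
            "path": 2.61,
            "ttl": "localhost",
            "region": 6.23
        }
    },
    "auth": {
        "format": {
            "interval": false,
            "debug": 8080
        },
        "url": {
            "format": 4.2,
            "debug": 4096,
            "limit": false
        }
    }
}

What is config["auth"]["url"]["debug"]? 4096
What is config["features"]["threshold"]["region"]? 6.23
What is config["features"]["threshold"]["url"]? 8080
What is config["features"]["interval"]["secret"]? "localhost"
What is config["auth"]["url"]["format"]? 4.2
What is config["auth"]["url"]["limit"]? False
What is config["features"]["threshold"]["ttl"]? "localhost"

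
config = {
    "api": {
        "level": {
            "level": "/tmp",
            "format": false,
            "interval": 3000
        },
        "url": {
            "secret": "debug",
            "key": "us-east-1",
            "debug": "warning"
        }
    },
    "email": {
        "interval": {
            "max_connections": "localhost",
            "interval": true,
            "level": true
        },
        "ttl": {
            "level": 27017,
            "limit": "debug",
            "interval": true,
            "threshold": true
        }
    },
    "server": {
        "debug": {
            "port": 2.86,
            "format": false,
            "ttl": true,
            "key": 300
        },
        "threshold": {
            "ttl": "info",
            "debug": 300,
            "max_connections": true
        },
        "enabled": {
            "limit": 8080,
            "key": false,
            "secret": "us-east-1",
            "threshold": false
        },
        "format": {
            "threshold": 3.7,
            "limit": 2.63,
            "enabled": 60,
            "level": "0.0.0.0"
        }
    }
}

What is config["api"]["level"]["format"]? False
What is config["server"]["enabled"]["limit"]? 8080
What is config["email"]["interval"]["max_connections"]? "localhost"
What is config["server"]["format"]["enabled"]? 60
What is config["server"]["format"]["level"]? "0.0.0.0"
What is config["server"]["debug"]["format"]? False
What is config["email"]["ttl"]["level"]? 27017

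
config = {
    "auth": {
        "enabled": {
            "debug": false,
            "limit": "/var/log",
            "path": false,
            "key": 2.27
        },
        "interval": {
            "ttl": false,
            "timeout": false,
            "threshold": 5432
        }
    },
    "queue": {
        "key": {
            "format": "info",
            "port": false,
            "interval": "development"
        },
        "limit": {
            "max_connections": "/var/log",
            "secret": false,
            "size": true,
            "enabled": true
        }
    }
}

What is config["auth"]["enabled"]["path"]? False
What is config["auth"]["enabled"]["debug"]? False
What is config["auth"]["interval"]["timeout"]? False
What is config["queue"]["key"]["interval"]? "development"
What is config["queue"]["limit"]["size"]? True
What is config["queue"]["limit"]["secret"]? False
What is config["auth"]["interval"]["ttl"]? False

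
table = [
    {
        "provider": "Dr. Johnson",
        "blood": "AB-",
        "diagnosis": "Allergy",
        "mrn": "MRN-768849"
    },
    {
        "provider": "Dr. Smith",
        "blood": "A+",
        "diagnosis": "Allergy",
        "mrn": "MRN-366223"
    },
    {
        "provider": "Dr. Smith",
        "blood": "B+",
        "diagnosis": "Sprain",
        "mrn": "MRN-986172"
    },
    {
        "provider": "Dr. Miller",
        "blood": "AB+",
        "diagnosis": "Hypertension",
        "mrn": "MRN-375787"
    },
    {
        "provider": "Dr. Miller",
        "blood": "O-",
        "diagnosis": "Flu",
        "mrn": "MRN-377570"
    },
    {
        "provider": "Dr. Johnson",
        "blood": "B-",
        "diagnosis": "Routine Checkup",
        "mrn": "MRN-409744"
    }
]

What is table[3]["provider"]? "Dr. Miller"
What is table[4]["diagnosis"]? "Flu"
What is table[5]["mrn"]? "MRN-409744"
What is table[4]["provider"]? "Dr. Miller"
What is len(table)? 6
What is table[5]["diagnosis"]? "Routine Checkup"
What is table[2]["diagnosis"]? "Sprain"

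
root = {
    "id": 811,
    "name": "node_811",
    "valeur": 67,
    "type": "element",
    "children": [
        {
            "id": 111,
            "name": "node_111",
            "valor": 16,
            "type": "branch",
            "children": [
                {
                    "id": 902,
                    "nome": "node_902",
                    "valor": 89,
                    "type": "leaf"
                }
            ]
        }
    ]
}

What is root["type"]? "element"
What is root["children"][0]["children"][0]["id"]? 902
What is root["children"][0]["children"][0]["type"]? "leaf"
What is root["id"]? 811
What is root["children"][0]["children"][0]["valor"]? 89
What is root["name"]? "node_811"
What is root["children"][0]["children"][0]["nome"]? "node_902"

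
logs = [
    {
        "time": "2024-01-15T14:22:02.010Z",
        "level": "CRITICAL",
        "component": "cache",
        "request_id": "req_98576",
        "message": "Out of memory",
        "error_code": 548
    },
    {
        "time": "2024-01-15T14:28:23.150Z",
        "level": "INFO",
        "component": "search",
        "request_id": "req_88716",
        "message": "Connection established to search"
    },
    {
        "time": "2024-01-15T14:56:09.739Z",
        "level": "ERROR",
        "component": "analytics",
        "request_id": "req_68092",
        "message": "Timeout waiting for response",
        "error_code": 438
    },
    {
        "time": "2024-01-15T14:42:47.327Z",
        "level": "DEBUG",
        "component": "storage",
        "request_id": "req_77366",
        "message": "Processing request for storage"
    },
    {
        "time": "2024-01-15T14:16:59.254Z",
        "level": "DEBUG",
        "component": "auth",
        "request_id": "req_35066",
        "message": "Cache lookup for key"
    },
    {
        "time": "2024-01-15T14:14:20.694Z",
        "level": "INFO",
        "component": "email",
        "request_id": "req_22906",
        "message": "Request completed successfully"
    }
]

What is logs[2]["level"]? "ERROR"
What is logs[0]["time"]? "2024-01-15T14:22:02.010Z"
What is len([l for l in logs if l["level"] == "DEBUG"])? 2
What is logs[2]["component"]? "analytics"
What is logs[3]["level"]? "DEBUG"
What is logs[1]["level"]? "INFO"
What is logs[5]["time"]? "2024-01-15T14:14:20.694Z"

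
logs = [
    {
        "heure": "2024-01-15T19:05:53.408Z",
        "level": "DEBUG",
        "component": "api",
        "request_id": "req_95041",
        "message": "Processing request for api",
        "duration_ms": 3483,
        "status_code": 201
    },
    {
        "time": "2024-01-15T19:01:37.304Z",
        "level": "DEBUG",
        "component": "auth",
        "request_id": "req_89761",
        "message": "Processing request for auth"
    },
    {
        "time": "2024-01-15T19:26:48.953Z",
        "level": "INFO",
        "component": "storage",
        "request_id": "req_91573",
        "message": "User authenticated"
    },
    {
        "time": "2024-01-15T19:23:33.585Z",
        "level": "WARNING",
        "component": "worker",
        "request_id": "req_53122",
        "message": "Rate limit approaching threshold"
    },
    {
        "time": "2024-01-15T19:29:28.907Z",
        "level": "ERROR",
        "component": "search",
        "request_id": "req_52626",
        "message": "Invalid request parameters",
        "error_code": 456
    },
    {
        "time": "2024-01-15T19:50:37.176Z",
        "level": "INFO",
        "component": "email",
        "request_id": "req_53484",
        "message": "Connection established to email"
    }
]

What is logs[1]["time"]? "2024-01-15T19:01:37.304Z"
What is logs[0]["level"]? "DEBUG"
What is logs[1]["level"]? "DEBUG"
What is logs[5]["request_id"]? "req_53484"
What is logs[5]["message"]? "Connection established to email"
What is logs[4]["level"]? "ERROR"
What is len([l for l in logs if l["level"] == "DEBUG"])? 2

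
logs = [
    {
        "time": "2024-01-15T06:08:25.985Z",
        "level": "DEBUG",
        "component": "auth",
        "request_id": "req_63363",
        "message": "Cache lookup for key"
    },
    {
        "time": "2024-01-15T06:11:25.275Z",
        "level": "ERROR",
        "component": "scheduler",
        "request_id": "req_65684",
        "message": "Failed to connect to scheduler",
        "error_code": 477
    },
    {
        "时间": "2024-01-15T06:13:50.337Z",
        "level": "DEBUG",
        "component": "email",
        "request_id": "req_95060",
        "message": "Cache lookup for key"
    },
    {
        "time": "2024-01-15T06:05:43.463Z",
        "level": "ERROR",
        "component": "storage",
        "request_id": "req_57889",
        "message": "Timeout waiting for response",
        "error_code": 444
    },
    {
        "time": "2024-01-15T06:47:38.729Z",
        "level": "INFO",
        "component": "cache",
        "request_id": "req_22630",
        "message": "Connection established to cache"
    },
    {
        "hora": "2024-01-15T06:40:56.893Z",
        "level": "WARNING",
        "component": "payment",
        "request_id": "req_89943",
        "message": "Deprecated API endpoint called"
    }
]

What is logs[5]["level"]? "WARNING"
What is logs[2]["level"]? "DEBUG"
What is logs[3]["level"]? "ERROR"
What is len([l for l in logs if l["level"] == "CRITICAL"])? 0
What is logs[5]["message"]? "Deprecated API endpoint called"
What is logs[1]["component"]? "scheduler"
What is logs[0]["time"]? "2024-01-15T06:08:25.985Z"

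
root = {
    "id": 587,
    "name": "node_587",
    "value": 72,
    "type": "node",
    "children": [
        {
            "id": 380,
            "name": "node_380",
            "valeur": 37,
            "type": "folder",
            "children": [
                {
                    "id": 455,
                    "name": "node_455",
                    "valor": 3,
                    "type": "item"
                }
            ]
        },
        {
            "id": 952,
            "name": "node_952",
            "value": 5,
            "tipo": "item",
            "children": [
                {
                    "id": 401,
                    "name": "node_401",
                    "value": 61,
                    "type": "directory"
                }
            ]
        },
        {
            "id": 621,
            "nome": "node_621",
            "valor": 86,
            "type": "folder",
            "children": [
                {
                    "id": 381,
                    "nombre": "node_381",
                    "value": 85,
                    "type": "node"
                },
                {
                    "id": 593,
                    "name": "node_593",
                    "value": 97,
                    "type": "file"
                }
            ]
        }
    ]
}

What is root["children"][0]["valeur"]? 37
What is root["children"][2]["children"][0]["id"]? 381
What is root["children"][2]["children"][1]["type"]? "file"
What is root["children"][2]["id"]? 621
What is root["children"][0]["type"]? "folder"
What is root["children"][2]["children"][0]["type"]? "node"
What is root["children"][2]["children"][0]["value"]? 85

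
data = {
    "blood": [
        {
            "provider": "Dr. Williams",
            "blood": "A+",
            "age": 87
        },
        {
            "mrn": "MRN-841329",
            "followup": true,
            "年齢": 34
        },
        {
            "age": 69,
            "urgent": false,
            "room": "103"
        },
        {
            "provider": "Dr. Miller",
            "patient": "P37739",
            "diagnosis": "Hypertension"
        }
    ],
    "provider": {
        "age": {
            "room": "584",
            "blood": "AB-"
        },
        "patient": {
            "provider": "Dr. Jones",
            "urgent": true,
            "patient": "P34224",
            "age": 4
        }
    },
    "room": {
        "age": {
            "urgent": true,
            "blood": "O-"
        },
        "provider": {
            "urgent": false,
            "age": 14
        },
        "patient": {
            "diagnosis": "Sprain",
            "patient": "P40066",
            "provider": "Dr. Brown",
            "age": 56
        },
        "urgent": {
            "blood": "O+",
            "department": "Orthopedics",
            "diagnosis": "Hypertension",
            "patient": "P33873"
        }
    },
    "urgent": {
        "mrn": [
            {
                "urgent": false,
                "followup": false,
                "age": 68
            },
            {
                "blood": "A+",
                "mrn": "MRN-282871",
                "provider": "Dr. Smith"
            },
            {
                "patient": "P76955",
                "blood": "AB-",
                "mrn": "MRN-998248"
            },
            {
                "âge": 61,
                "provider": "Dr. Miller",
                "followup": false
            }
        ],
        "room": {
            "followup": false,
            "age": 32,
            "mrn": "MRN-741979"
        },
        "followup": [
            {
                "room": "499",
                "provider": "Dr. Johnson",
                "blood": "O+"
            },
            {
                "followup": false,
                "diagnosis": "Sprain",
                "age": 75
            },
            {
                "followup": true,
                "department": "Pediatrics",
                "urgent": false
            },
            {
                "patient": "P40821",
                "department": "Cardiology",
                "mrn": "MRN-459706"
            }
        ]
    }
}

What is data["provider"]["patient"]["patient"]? "P34224"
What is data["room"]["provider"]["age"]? 14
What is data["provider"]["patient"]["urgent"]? True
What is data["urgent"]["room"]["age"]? 32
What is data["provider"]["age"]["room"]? "584"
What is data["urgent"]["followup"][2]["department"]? "Pediatrics"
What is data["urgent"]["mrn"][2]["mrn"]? "MRN-998248"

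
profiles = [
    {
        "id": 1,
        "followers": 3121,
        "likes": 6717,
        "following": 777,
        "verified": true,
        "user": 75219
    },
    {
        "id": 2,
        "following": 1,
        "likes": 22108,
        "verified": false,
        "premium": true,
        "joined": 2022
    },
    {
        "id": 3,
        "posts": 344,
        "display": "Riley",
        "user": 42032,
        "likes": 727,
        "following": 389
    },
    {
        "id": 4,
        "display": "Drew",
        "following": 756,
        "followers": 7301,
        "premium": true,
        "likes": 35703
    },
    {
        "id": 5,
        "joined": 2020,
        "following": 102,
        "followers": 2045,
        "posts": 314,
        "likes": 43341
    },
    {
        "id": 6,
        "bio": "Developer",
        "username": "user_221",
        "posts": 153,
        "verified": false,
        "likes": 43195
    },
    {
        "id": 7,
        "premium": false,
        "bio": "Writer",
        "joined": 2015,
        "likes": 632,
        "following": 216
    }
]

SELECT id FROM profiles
[1, 2, 3, 4, 5, 6, 7]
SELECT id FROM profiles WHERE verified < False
[]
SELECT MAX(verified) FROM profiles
True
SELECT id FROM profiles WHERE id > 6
[7]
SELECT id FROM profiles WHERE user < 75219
[3]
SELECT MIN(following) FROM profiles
1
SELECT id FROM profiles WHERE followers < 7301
[1, 5]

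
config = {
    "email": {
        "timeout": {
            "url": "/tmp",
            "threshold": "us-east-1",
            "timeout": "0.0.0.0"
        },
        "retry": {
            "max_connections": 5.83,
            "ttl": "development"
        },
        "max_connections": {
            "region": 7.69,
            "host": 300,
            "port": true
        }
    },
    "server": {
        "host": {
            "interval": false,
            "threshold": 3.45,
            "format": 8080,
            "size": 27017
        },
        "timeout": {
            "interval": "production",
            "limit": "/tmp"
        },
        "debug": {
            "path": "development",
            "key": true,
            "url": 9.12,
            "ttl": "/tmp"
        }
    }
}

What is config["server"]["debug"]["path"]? "development"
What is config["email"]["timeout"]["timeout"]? "0.0.0.0"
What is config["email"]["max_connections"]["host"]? 300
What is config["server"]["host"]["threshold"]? 3.45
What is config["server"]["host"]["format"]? 8080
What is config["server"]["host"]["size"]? 27017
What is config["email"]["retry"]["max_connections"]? 5.83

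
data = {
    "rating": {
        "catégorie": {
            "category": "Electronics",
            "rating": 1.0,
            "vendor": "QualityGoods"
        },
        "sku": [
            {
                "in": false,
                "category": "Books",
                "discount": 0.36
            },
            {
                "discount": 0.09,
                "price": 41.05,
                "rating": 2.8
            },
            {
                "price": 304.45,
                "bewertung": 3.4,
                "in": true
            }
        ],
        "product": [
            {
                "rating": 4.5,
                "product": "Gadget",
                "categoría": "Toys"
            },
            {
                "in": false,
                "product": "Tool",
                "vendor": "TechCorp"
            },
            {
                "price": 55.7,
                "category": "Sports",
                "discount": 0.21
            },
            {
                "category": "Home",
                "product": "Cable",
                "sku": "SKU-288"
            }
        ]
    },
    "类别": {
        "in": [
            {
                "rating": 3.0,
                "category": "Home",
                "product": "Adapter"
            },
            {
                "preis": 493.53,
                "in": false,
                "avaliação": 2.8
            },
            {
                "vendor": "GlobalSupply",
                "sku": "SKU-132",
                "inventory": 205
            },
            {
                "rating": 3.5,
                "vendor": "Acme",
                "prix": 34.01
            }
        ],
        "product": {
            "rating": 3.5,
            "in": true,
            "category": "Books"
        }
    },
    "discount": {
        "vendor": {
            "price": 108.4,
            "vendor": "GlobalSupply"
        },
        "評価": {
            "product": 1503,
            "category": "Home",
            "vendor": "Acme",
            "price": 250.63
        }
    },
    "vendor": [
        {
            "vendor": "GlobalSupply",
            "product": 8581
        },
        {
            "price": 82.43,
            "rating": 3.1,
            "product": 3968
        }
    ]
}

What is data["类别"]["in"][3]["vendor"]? "Acme"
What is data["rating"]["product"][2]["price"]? 55.7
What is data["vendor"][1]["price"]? 82.43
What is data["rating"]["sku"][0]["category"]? "Books"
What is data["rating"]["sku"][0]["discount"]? 0.36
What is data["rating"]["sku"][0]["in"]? False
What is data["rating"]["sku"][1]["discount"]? 0.09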